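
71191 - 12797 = 58394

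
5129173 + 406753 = 5535926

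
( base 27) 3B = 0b1011100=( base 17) 57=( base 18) 52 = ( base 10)92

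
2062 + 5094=7156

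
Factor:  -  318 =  - 2^1 * 3^1*53^1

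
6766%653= 236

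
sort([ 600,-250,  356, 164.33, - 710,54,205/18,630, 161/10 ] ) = [ - 710, - 250, 205/18, 161/10,54, 164.33 , 356,600,630 ]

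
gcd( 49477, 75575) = 1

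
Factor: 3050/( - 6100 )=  - 2^(  -  1) = - 1/2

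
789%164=133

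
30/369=10/123 =0.08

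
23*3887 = 89401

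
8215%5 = 0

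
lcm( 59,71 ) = 4189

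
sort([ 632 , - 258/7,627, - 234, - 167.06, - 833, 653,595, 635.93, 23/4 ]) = [ - 833, - 234,  -  167.06 , - 258/7,23/4,  595, 627,  632,635.93, 653 ] 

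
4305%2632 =1673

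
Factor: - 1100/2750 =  - 2^1*5^( - 1) = - 2/5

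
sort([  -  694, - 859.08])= [ -859.08  , - 694] 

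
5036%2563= 2473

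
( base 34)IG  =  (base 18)1GG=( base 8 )1164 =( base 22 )16c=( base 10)628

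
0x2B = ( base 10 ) 43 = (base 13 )34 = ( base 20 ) 23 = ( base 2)101011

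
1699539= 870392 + 829147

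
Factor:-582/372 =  -97/62 =- 2^( - 1 )*31^(-1)*97^1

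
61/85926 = 61/85926 = 0.00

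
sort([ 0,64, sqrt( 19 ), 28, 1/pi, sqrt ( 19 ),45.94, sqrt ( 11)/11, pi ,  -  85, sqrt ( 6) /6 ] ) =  [ - 85, 0, sqrt(11 )/11, 1/pi , sqrt( 6)/6, pi,sqrt ( 19), sqrt ( 19 ),28, 45.94, 64 ] 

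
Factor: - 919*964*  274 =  - 2^3*137^1 * 241^1*919^1  =  - 242740984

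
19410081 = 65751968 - 46341887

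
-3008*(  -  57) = 171456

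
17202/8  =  2150 + 1/4 = 2150.25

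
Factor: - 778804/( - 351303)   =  2^2*3^( - 1) * 13^1 *17^1*881^1*117101^( - 1)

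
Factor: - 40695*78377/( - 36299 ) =3^1*5^1*13^1 * 2713^1*6029^1*36299^( - 1 ) = 3189552015/36299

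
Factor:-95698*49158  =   - 2^2*3^2*59^1*811^1 * 2731^1 = - 4704322284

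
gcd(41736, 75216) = 24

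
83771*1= 83771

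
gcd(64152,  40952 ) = 8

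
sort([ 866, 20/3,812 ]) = [20/3, 812, 866]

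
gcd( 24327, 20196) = 459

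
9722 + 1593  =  11315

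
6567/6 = 1094  +  1/2 = 1094.50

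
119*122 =14518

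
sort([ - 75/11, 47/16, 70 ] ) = [ - 75/11, 47/16,70] 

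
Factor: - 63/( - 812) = 9/116 = 2^( -2 )*3^2*29^( -1 )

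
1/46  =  1/46  =  0.02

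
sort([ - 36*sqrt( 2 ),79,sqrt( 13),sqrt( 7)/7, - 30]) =[ - 36*sqrt(2),  -  30,sqrt ( 7)/7 , sqrt(  13), 79] 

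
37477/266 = 140 + 237/266 = 140.89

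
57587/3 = 19195 + 2/3 = 19195.67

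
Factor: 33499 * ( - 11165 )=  - 5^1 * 7^1 *11^1*29^1*139^1*241^1 = - 374016335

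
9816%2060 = 1576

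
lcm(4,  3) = 12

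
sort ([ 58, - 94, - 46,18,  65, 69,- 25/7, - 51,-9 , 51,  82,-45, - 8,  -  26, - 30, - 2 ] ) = [ - 94,-51, - 46,  -  45 , - 30,  -  26, - 9, - 8, - 25/7,-2,18,51,58,65,69,82 ] 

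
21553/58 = 371 + 35/58  =  371.60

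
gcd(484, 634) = 2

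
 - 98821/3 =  - 32941 +2/3 = - 32940.33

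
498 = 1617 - 1119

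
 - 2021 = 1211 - 3232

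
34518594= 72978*473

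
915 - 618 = 297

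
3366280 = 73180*46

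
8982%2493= 1503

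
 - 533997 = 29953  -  563950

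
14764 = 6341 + 8423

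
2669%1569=1100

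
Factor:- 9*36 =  - 2^2*3^4= - 324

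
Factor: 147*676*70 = 6956040=2^3*3^1* 5^1*  7^3 * 13^2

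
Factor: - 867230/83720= -953/92 =-2^( - 2 )*23^( -1)*953^1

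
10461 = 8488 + 1973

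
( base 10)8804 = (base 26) d0g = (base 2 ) 10001001100100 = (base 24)f6k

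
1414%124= 50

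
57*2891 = 164787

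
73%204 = 73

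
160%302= 160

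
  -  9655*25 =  - 241375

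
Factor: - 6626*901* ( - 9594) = 57276429444 = 2^2*3^2 *13^1 * 17^1*41^1*53^1 * 3313^1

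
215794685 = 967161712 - 751367027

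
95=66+29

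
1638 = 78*21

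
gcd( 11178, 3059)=23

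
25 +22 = 47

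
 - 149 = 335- 484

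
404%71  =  49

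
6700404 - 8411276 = -1710872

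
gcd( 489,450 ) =3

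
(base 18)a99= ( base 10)3411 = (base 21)7f9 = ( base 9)4610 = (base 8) 6523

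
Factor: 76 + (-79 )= - 3^1=   -3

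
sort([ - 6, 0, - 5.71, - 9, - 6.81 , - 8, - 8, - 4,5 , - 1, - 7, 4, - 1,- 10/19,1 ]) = [ - 9, - 8, - 8, - 7, - 6.81, -6, - 5.71, - 4, - 1, - 1, -10/19, 0  ,  1, 4 , 5 ]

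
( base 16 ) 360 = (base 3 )1012000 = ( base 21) 1k3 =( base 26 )176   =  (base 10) 864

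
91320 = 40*2283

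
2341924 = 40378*58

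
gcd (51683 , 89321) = 1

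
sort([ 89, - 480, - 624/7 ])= [ - 480, - 624/7,89 ] 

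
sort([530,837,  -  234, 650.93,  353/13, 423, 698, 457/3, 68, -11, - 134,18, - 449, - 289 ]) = [ - 449 , - 289, - 234, - 134, - 11,18 , 353/13, 68, 457/3,423, 530, 650.93,  698,837 ] 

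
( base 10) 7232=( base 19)110C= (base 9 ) 10825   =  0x1c40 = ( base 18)145E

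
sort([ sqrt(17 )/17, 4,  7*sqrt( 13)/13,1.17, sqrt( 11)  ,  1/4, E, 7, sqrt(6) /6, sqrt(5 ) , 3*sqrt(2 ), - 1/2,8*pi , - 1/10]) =[ - 1/2, - 1/10, sqrt(17)/17, 1/4,sqrt(6 )/6,1.17,7*sqrt( 13 )/13, sqrt( 5 ),E , sqrt( 11 ) , 4,3*sqrt( 2),7 , 8*pi] 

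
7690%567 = 319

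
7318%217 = 157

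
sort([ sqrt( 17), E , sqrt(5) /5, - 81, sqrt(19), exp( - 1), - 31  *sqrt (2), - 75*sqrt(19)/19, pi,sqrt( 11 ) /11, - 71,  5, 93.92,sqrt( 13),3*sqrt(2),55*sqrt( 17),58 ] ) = [ - 81, - 71, -31*sqrt( 2), - 75*sqrt( 19)/19,sqrt( 11)/11,exp( - 1),sqrt (5 ) /5, E, pi, sqrt( 13),  sqrt( 17),3*sqrt( 2),sqrt( 19) , 5, 58,93.92,55*sqrt( 17 ) ]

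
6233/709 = 6233/709 =8.79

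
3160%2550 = 610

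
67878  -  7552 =60326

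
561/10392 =187/3464=0.05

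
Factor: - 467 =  - 467^1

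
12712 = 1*12712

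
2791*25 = 69775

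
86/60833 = 86/60833 = 0.00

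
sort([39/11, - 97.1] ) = [ - 97.1, 39/11]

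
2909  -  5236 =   -  2327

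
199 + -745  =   - 546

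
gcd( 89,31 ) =1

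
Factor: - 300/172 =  - 75/43 = -  3^1*5^2*43^( - 1 ) 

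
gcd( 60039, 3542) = 7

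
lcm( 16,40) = 80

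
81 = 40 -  - 41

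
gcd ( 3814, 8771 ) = 1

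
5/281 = 5/281 = 0.02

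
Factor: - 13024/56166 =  - 2^4*3^( - 1 ) * 23^( - 1) = - 16/69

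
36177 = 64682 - 28505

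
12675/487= 26 + 13/487 = 26.03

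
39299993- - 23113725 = 62413718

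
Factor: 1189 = 29^1*41^1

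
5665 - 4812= 853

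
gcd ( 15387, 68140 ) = 1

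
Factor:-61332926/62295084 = - 30666463/31147542=- 2^( - 1)*3^( - 2 )*89^1*277^( - 1 )*6247^( -1)*344567^1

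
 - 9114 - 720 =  - 9834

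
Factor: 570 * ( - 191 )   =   - 2^1*3^1*5^1*19^1*191^1 =- 108870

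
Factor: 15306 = 2^1*3^1*2551^1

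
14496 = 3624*4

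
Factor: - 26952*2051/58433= -2^3*3^1*7^1*71^(  -  1)*293^1*823^( - 1) * 1123^1= - 55278552/58433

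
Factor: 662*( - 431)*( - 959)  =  2^1*7^1 * 137^1 * 331^1*431^1 = 273623798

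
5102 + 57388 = 62490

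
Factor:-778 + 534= - 244 = - 2^2*61^1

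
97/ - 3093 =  - 1+ 2996/3093 = - 0.03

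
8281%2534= 679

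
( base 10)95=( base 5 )340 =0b1011111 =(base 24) 3N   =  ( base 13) 74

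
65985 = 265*249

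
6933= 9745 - 2812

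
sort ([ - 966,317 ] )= [ - 966,317] 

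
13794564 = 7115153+6679411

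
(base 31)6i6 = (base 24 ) ani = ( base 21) e79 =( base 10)6330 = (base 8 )14272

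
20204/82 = 246 + 16/41 =246.39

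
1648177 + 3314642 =4962819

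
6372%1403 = 760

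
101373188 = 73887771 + 27485417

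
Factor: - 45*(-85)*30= 114750= 2^1*3^3 * 5^3*17^1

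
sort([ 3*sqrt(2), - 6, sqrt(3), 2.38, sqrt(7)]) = [ - 6,sqrt(3),2.38,sqrt( 7), 3 * sqrt(2 )] 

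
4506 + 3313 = 7819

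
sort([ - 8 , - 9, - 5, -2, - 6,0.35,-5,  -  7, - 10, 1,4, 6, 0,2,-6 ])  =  [ - 10, - 9,-8, - 7,-6,-6,  -  5, - 5 ,  -  2, 0, 0.35,1,  2,4, 6 ]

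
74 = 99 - 25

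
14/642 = 7/321 = 0.02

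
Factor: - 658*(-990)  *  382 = 2^3*3^2 *5^1*7^1*11^1*47^1 * 191^1 = 248842440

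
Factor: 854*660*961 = 541658040 = 2^3*3^1*5^1*7^1*11^1*31^2*61^1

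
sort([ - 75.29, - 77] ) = [-77,-75.29] 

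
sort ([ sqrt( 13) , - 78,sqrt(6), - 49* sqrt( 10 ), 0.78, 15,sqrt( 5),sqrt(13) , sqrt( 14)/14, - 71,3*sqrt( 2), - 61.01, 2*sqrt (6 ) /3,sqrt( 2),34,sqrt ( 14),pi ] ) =[ - 49*sqrt(10), - 78, - 71, - 61.01, sqrt(14) /14, 0.78,sqrt ( 2 ),2 *sqrt(6 )/3,sqrt( 5),sqrt(6), pi,sqrt (13),sqrt (13 ),sqrt( 14 ),3*sqrt( 2), 15,34 ]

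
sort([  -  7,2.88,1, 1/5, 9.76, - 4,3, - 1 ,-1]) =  [ - 7,-4,  -  1,  -  1, 1/5,1,2.88,3,  9.76]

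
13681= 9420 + 4261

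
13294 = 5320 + 7974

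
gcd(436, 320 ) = 4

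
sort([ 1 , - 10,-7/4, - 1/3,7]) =[ - 10, - 7/4,-1/3 , 1,7] 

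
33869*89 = 3014341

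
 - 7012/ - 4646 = 1  +  1183/2323 = 1.51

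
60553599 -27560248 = 32993351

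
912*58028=52921536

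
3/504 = 1/168 = 0.01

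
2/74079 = 2/74079= 0.00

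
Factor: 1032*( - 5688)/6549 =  -1956672/2183 = - 2^6* 3^2*37^ (-1)*43^1*59^( - 1) *79^1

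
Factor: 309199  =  11^1*28109^1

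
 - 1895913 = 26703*( - 71)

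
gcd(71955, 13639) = 1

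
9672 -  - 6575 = 16247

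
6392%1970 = 482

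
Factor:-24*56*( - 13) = 17472=   2^6*3^1*7^1*13^1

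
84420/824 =102 + 93/206 = 102.45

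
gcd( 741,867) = 3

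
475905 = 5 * 95181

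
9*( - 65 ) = - 585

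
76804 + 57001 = 133805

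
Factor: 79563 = 3^1*11^1*2411^1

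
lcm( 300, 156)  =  3900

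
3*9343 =28029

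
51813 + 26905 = 78718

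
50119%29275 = 20844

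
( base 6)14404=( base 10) 2308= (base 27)34D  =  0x904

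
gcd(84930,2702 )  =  2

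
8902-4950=3952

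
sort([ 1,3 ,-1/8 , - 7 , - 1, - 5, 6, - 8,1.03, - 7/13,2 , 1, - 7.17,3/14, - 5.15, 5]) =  [ - 8, -7.17, - 7, -5.15, - 5, - 1,-7/13, - 1/8,3/14,  1,1, 1.03,2,3,5,6]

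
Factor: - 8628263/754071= -3^(-1 ) * 7^2 * 157^ ( - 1)*1601^( - 1 )*176087^1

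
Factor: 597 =3^1  *199^1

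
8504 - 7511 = 993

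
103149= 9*11461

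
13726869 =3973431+9753438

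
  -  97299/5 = -19460+1/5 = -19459.80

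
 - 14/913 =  - 14/913 = - 0.02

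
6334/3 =2111 +1/3= 2111.33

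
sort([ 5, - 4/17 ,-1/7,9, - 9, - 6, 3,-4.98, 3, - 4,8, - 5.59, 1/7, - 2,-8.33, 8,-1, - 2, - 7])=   [-9, - 8.33,-7,  -  6, - 5.59, - 4.98, - 4, - 2 ,-2,-1 ,-4/17,-1/7, 1/7,3, 3, 5,8, 8,  9]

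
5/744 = 5/744 = 0.01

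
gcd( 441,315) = 63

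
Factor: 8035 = 5^1 * 1607^1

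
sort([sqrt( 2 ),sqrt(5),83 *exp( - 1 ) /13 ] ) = [sqrt(2 ),sqrt ( 5 ), 83 * exp ( - 1 ) /13]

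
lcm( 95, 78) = 7410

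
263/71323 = 263/71323 = 0.00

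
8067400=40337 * 200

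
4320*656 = 2833920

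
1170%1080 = 90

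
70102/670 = 104 + 211/335 = 104.63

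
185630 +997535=1183165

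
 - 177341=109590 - 286931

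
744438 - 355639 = 388799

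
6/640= 3/320= 0.01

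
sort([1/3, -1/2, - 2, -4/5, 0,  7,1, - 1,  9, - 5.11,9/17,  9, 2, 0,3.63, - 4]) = [-5.11,-4,  -  2,-1, - 4/5,-1/2, 0,  0,1/3,  9/17,  1,2, 3.63 , 7,9, 9]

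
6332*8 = 50656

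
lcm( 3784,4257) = 34056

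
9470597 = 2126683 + 7343914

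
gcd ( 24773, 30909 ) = 1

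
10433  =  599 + 9834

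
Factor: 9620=2^2 * 5^1 * 13^1 * 37^1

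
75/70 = 15/14 = 1.07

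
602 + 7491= 8093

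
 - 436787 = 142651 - 579438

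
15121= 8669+6452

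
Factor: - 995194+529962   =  -465232 = - 2^4*29077^1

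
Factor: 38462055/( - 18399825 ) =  - 2564137/1226655 = - 3^( - 2 )*5^( - 1 ) *37^2*1873^1*27259^(-1 )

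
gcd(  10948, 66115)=7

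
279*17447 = 4867713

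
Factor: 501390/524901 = 167130/174967 = 2^1*3^3*5^1*13^ (-1 )*43^(-1 )*313^( - 1 )*619^1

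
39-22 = 17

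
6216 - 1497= 4719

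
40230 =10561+29669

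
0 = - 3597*0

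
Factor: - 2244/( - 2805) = 2^2*5^( - 1) = 4/5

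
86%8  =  6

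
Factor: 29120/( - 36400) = - 4/5 = - 2^2*5^( - 1 )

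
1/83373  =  1/83373 =0.00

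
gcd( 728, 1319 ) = 1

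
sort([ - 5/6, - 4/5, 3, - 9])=[ - 9, - 5/6, - 4/5, 3 ]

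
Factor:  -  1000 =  - 2^3* 5^3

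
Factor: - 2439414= - 2^1* 3^2*59^1*2297^1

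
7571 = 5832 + 1739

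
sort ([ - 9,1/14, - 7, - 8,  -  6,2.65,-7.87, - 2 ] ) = [ - 9, - 8 , - 7.87,  -  7,  -  6,  -  2,1/14,2.65 ]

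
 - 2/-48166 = 1/24083 = 0.00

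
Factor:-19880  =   - 2^3*5^1*7^1*71^1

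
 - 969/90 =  - 323/30  =  - 10.77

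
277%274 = 3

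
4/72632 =1/18158 = 0.00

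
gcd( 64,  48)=16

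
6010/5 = 1202 = 1202.00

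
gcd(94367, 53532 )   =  1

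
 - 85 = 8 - 93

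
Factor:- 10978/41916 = -11/42 = -2^ (-1)*3^(-1) *7^(-1 )*11^1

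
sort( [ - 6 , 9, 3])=[-6,3,9]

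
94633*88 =8327704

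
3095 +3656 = 6751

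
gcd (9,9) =9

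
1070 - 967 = 103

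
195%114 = 81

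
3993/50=79 + 43/50 = 79.86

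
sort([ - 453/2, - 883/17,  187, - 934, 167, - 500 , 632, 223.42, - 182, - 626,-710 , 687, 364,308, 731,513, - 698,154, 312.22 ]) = [- 934, - 710, - 698, - 626, - 500,  -  453/2, - 182, - 883/17,154, 167,187, 223.42, 308, 312.22, 364, 513, 632 , 687, 731] 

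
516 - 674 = -158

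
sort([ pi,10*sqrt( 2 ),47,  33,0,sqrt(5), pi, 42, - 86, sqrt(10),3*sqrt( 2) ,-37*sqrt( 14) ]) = [ - 37*sqrt (14),-86,0,sqrt( 5),pi,pi,sqrt ( 10),3*sqrt( 2),10*sqrt(2 ), 33, 42 , 47]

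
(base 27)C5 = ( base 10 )329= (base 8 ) 511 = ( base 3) 110012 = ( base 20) G9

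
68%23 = 22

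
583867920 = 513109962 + 70757958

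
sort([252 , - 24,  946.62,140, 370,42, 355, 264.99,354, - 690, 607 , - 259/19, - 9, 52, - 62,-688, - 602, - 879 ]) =[ - 879,  -  690, - 688,- 602, - 62, - 24, - 259/19, - 9, 42,52,140, 252, 264.99 , 354, 355,370, 607, 946.62 ]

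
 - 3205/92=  - 3205/92 = - 34.84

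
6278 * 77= 483406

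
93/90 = 1 + 1/30 = 1.03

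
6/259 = 6/259 = 0.02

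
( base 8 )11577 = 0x137f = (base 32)4rv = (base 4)1031333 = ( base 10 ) 4991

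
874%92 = 46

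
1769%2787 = 1769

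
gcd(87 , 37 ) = 1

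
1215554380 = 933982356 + 281572024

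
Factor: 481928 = 2^3*107^1*563^1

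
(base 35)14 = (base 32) 17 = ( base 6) 103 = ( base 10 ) 39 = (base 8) 47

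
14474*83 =1201342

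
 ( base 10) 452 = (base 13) 28a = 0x1C4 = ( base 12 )318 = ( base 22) kc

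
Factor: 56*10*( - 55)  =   - 2^4*5^2*7^1 * 11^1=- 30800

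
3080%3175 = 3080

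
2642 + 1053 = 3695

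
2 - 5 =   -  3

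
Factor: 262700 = 2^2*5^2*37^1* 71^1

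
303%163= 140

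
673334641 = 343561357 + 329773284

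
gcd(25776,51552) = 25776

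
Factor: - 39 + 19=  - 20 = - 2^2*5^1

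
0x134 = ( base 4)10310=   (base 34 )92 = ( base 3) 102102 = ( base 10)308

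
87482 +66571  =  154053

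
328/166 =164/83 = 1.98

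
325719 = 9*36191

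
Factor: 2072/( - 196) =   -  2^1 * 7^ (-1)* 37^1 = - 74/7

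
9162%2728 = 978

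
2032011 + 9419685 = 11451696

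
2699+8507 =11206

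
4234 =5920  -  1686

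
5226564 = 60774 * 86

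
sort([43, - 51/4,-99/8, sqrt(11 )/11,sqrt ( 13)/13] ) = [  -  51/4, - 99/8, sqrt( 13)/13, sqrt (11)/11, 43] 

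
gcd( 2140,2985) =5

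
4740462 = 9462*501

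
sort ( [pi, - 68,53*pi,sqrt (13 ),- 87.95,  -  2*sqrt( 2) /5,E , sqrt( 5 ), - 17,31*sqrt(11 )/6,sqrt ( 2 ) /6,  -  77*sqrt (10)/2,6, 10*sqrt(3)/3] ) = [-77*sqrt(10)/2, - 87.95,  -  68, - 17, - 2*sqrt(2)/5,sqrt( 2)/6,sqrt (5),E,pi,sqrt(13), 10*sqrt(  3)/3,6 , 31* sqrt( 11 )/6,53*pi] 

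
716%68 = 36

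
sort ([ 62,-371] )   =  [ - 371,62]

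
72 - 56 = 16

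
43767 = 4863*9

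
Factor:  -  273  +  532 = 7^1*37^1 = 259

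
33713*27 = 910251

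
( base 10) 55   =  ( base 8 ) 67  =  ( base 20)2f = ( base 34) 1l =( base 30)1P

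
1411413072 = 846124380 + 565288692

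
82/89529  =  82/89529 = 0.00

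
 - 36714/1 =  - 36714 = -36714.00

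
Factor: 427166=2^1*137^1*1559^1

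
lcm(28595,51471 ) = 257355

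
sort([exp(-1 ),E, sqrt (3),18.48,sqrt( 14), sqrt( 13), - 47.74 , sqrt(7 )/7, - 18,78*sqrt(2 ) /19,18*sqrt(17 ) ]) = [ - 47.74, - 18,exp( - 1),sqrt ( 7 )/7,sqrt( 3 ),  E, sqrt( 13), sqrt(14 ),78* sqrt(2 ) /19 , 18.48,18*sqrt( 17 )]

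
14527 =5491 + 9036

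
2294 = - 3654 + 5948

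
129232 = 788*164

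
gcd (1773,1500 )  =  3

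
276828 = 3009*92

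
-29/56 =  - 29/56 = -0.52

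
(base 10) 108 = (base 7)213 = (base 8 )154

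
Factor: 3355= 5^1*11^1*61^1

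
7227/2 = 3613 + 1/2 = 3613.50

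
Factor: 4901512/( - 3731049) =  - 2^3*3^( - 3)*11^1*19^( - 1 ) *73^1*109^1*1039^( - 1) = -700216/533007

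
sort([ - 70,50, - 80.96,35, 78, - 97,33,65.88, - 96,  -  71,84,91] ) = [ - 97, - 96, - 80.96, - 71, - 70,33,35,50, 65.88,78,84, 91]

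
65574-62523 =3051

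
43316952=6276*6902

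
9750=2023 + 7727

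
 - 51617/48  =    -  1076 + 31/48 =-1075.35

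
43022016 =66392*648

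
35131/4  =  35131/4 = 8782.75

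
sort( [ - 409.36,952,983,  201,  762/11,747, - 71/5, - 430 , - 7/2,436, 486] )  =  [ -430 , - 409.36 , - 71/5, - 7/2,762/11,  201, 436,486, 747,  952 , 983] 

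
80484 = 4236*19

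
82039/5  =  82039/5= 16407.80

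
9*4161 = 37449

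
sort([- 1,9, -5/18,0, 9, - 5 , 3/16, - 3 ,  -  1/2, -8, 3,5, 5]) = [ - 8,  -  5, - 3, - 1, - 1/2, - 5/18, 0,3/16,3,5,5  ,  9, 9]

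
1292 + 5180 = 6472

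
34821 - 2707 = 32114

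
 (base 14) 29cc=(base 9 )11167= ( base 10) 7432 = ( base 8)16410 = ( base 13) 34C9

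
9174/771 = 11 + 231/257   =  11.90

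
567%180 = 27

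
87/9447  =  29/3149=   0.01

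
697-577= 120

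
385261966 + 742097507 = 1127359473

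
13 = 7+6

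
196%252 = 196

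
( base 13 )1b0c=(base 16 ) FE4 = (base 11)3069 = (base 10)4068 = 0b111111100100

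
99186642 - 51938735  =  47247907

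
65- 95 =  - 30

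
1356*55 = 74580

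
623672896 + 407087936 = 1030760832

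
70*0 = 0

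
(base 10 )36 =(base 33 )13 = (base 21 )1f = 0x24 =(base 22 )1e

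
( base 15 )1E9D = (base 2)1101000010001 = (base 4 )1220101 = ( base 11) 5017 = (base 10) 6673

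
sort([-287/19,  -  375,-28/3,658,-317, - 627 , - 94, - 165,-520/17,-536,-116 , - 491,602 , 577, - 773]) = [-773, - 627, - 536, - 491, - 375 ,-317, -165 , - 116, - 94,-520/17,-287/19, - 28/3,  577, 602, 658]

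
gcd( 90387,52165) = 1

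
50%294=50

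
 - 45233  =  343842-389075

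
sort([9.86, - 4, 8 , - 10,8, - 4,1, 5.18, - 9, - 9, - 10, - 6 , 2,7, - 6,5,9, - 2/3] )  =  [ - 10, - 10, - 9, - 9, - 6,-6, - 4, - 4, - 2/3, 1,2,5, 5.18,7,8,8,9, 9.86 ]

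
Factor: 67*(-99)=  -  6633 = - 3^2  *  11^1*67^1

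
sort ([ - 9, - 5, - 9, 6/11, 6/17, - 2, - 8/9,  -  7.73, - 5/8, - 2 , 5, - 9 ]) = [ - 9 , - 9, - 9, - 7.73, - 5 ,  -  2, - 2, - 8/9, - 5/8,  6/17,6/11, 5 ] 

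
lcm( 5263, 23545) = 447355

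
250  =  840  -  590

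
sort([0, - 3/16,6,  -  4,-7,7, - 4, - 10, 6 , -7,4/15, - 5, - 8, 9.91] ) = [ - 10,- 8,  -  7, - 7, - 5,  -  4, - 4,  -  3/16,0,  4/15,6,6,7,9.91]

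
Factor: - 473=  - 11^1 * 43^1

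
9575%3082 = 329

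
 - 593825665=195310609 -789136274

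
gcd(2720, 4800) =160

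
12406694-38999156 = -26592462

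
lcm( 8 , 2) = 8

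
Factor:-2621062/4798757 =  - 2^1*43^( -1 )*53^1*79^1*313^1*111599^( - 1)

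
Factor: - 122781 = - 3^1*40927^1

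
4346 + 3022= 7368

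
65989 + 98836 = 164825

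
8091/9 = 899 = 899.00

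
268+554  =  822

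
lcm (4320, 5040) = 30240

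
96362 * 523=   50397326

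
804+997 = 1801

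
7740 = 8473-733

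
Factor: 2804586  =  2^1 * 3^1 * 467431^1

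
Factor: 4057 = 4057^1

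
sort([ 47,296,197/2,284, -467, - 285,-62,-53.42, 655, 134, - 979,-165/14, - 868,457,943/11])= [  -  979, - 868, - 467,-285, - 62, -53.42,-165/14 , 47  ,  943/11,197/2, 134,284,296 , 457,  655] 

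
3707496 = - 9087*( - 408 )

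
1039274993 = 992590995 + 46683998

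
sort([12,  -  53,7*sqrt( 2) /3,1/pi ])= [ - 53, 1/pi,7*sqrt( 2)/3, 12] 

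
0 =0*5565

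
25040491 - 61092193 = - 36051702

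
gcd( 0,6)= 6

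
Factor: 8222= 2^1* 4111^1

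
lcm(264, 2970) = 11880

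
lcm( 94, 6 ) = 282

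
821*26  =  21346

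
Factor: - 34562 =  - 2^1 * 11^1*1571^1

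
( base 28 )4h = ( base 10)129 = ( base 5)1004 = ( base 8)201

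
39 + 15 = 54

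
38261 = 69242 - 30981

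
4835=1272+3563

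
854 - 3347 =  - 2493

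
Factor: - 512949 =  - 3^1*61^1*2803^1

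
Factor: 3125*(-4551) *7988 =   -  113604337500 = -  2^2*3^1*5^5*37^1*41^1*1997^1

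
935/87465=11/1029  =  0.01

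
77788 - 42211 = 35577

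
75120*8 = 600960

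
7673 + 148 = 7821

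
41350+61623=102973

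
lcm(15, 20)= 60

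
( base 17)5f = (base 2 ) 1100100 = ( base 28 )3G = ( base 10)100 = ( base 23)48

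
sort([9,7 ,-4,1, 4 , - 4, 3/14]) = [ - 4,-4,3/14,1 , 4,7 , 9]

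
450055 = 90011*5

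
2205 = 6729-4524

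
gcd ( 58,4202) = 2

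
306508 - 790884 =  - 484376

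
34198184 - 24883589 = 9314595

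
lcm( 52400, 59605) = 4768400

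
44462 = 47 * 946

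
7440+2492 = 9932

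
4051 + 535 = 4586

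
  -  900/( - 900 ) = 1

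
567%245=77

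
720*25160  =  18115200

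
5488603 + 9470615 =14959218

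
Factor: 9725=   5^2 * 389^1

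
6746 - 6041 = 705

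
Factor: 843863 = 17^1*49639^1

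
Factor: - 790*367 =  - 289930=- 2^1*5^1*79^1*367^1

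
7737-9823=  - 2086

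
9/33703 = 9/33703 = 0.00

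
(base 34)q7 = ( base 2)1101111011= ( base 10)891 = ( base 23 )1FH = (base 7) 2412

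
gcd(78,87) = 3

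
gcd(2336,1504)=32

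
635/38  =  635/38  =  16.71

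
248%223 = 25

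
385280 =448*860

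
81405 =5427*15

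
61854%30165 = 1524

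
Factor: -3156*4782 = -2^3 * 3^2*263^1 *797^1 = - 15091992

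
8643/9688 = 8643/9688 = 0.89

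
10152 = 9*1128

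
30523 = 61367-30844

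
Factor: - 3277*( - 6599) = 21624923  =  29^1 * 113^1 * 6599^1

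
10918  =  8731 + 2187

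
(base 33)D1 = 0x1AE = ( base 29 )EO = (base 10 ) 430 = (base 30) EA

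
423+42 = 465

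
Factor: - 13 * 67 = -871 = - 13^1*67^1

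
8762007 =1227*7141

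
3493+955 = 4448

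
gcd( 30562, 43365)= 413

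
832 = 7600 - 6768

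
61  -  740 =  - 679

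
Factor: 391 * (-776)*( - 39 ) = 11833224  =  2^3*3^1*13^1*17^1 * 23^1*97^1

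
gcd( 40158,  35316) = 18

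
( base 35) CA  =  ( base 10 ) 430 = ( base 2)110101110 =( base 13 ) 271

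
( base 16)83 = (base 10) 131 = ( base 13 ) a1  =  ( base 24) 5b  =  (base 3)11212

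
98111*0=0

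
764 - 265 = 499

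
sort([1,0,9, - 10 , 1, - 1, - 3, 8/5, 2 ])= [ - 10, -3, - 1, 0, 1 , 1, 8/5, 2, 9 ]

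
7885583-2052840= 5832743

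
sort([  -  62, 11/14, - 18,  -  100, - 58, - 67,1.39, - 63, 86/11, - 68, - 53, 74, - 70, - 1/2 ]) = [ - 100,  -  70, - 68, - 67, - 63,-62,  -  58, - 53, - 18, - 1/2, 11/14, 1.39,86/11, 74]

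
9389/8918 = 1 + 471/8918 = 1.05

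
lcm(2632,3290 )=13160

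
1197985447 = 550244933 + 647740514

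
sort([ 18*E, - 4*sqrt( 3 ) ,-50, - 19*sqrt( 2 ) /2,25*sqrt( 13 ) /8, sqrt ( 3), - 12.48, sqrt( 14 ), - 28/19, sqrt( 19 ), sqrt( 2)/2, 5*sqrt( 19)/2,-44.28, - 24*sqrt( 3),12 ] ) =[ - 50, - 44.28, - 24* sqrt(3 ),  -  19*sqrt(2)/2, - 12.48, - 4*sqrt( 3) , - 28/19, sqrt( 2)/2, sqrt( 3 ),sqrt(14 ),sqrt(19), 5 * sqrt(19) /2,25 * sqrt( 13) /8, 12,18 * E] 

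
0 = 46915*0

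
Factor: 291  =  3^1*97^1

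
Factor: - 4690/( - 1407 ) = 10/3= 2^1*3^( - 1)*5^1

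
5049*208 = 1050192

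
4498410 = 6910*651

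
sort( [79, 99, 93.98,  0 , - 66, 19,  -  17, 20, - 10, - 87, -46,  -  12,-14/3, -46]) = [- 87, - 66,-46,  -  46, - 17, - 12, - 10,-14/3,0, 19,  20, 79, 93.98,99 ] 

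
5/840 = 1/168= 0.01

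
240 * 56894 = 13654560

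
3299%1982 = 1317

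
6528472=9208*709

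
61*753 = 45933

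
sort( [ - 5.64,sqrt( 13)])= [ - 5.64, sqrt(13)]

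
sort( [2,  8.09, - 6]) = [-6, 2,8.09]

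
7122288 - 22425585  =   - 15303297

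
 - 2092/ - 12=523/3 = 174.33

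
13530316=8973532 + 4556784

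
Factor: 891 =3^4*11^1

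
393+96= 489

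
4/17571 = 4/17571= 0.00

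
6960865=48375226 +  - 41414361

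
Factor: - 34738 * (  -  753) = 2^1*3^1 * 11^1*251^1*1579^1 = 26157714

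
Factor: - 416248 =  - 2^3*7^1*7433^1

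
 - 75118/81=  -928 + 50/81 = - 927.38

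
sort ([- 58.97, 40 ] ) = [ - 58.97,40 ] 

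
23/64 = 23/64= 0.36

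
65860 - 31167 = 34693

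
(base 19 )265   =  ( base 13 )4c9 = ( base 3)1011011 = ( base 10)841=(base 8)1511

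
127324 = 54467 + 72857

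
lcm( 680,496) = 42160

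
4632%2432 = 2200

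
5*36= 180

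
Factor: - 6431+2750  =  -3^2*409^1 = - 3681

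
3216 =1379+1837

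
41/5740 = 1/140 = 0.01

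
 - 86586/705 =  - 123 + 43/235 = -  122.82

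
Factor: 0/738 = 0 = 0^1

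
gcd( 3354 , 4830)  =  6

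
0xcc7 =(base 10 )3271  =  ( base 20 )83B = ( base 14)1299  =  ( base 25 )55l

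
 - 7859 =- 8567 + 708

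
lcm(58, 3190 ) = 3190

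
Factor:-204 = -2^2*3^1*17^1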